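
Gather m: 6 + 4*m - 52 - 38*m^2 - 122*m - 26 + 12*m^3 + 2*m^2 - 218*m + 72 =12*m^3 - 36*m^2 - 336*m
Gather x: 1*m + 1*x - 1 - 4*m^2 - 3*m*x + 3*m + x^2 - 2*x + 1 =-4*m^2 + 4*m + x^2 + x*(-3*m - 1)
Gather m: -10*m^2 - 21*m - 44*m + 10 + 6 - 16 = -10*m^2 - 65*m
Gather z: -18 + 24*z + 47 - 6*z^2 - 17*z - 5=-6*z^2 + 7*z + 24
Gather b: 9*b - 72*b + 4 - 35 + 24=-63*b - 7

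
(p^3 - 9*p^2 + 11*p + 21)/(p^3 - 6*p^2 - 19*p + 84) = (p + 1)/(p + 4)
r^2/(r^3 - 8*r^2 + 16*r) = r/(r^2 - 8*r + 16)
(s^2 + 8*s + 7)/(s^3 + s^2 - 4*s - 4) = (s + 7)/(s^2 - 4)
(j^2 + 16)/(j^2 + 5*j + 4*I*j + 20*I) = (j - 4*I)/(j + 5)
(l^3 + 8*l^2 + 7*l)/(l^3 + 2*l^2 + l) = (l + 7)/(l + 1)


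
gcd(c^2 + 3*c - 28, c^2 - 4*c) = c - 4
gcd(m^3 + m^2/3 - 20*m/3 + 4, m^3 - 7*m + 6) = m^2 + m - 6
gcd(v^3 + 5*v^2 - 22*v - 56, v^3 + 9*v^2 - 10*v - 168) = v^2 + 3*v - 28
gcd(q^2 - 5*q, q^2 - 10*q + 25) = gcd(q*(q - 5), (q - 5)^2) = q - 5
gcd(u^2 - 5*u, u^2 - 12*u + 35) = u - 5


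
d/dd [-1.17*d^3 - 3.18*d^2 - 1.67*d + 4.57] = -3.51*d^2 - 6.36*d - 1.67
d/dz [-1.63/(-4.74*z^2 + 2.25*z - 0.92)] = (3.6675 - 15.4524*z)/(4.74*z^2 - 2.25*z + 0.92)^2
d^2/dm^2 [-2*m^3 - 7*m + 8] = -12*m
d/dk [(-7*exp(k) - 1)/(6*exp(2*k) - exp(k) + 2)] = ((7*exp(k) + 1)*(12*exp(k) - 1) - 42*exp(2*k) + 7*exp(k) - 14)*exp(k)/(6*exp(2*k) - exp(k) + 2)^2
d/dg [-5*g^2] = -10*g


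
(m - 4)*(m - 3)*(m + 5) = m^3 - 2*m^2 - 23*m + 60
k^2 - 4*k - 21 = (k - 7)*(k + 3)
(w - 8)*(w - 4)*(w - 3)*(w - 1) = w^4 - 16*w^3 + 83*w^2 - 164*w + 96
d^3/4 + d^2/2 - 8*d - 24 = (d/4 + 1)*(d - 6)*(d + 4)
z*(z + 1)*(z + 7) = z^3 + 8*z^2 + 7*z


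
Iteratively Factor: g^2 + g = (g + 1)*(g)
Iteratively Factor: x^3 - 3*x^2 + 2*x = (x)*(x^2 - 3*x + 2) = x*(x - 1)*(x - 2)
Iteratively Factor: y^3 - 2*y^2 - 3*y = (y)*(y^2 - 2*y - 3) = y*(y - 3)*(y + 1)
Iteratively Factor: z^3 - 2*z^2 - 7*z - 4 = (z + 1)*(z^2 - 3*z - 4) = (z - 4)*(z + 1)*(z + 1)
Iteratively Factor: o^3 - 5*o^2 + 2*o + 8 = (o + 1)*(o^2 - 6*o + 8) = (o - 2)*(o + 1)*(o - 4)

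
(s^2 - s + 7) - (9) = s^2 - s - 2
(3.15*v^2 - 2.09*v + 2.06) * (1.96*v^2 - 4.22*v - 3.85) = 6.174*v^4 - 17.3894*v^3 + 0.729899999999999*v^2 - 0.646699999999999*v - 7.931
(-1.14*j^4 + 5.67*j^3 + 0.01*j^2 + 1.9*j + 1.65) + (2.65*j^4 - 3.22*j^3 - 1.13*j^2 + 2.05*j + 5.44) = 1.51*j^4 + 2.45*j^3 - 1.12*j^2 + 3.95*j + 7.09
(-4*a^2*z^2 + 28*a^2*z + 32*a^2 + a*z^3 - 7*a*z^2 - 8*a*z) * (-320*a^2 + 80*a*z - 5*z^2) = 1280*a^4*z^2 - 8960*a^4*z - 10240*a^4 - 640*a^3*z^3 + 4480*a^3*z^2 + 5120*a^3*z + 100*a^2*z^4 - 700*a^2*z^3 - 800*a^2*z^2 - 5*a*z^5 + 35*a*z^4 + 40*a*z^3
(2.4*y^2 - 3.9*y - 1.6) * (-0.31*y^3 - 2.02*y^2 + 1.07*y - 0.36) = -0.744*y^5 - 3.639*y^4 + 10.942*y^3 - 1.805*y^2 - 0.308*y + 0.576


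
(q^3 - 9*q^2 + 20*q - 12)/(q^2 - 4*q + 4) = (q^2 - 7*q + 6)/(q - 2)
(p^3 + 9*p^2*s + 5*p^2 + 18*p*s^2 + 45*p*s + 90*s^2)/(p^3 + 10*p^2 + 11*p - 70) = (p^2 + 9*p*s + 18*s^2)/(p^2 + 5*p - 14)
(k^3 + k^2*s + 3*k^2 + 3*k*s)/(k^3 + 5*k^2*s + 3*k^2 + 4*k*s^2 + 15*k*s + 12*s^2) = k/(k + 4*s)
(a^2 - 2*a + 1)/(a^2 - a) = (a - 1)/a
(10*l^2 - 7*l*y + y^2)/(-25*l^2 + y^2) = (-2*l + y)/(5*l + y)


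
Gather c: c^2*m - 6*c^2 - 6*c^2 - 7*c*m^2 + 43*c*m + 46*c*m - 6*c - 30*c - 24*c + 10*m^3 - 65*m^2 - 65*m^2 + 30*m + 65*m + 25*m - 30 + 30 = c^2*(m - 12) + c*(-7*m^2 + 89*m - 60) + 10*m^3 - 130*m^2 + 120*m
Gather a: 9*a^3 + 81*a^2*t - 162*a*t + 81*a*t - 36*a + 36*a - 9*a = 9*a^3 + 81*a^2*t + a*(-81*t - 9)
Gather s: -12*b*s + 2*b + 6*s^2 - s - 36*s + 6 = 2*b + 6*s^2 + s*(-12*b - 37) + 6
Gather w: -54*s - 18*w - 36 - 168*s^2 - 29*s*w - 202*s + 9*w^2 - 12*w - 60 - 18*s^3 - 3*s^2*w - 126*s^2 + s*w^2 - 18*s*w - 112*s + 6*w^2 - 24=-18*s^3 - 294*s^2 - 368*s + w^2*(s + 15) + w*(-3*s^2 - 47*s - 30) - 120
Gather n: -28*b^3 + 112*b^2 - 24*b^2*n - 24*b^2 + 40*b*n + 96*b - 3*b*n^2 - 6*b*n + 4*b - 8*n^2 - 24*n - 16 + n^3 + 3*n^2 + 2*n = -28*b^3 + 88*b^2 + 100*b + n^3 + n^2*(-3*b - 5) + n*(-24*b^2 + 34*b - 22) - 16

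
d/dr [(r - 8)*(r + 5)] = 2*r - 3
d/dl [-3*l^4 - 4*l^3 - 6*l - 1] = -12*l^3 - 12*l^2 - 6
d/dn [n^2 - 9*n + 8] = 2*n - 9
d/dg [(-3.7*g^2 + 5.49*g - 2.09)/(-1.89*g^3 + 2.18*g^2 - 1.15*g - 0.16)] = (-6.993*g^4 + 20.7522*g^3 - 19.5635*g^2 + 10.2964*g - 3.2819)/(3.5721*g^6 - 8.2404*g^5 + 9.0994*g^4 - 4.4092*g^3 + 0.6249*g^2 + 0.368*g + 0.0256)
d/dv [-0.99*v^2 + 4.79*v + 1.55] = 4.79 - 1.98*v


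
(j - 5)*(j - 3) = j^2 - 8*j + 15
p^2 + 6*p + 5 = (p + 1)*(p + 5)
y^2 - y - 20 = (y - 5)*(y + 4)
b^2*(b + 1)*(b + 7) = b^4 + 8*b^3 + 7*b^2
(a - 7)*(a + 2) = a^2 - 5*a - 14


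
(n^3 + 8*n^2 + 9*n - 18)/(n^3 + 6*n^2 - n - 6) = (n + 3)/(n + 1)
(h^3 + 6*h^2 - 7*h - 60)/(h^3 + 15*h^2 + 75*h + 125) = (h^2 + h - 12)/(h^2 + 10*h + 25)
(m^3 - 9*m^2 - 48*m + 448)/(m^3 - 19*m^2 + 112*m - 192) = (m + 7)/(m - 3)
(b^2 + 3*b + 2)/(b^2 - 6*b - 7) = (b + 2)/(b - 7)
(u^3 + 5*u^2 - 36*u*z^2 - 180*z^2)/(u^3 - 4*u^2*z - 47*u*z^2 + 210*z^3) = (-u^2 - 6*u*z - 5*u - 30*z)/(-u^2 - 2*u*z + 35*z^2)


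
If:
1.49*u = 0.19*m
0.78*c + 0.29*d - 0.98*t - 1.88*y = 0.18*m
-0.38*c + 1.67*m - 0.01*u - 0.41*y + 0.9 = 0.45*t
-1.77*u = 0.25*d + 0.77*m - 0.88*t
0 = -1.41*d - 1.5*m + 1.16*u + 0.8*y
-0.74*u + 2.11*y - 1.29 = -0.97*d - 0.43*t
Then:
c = -0.58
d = 0.90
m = -0.77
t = -0.61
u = -0.10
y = 0.29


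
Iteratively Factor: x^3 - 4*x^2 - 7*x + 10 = (x - 1)*(x^2 - 3*x - 10) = (x - 1)*(x + 2)*(x - 5)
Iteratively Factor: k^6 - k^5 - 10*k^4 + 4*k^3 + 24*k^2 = (k)*(k^5 - k^4 - 10*k^3 + 4*k^2 + 24*k) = k^2*(k^4 - k^3 - 10*k^2 + 4*k + 24) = k^2*(k + 2)*(k^3 - 3*k^2 - 4*k + 12) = k^2*(k - 3)*(k + 2)*(k^2 - 4) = k^2*(k - 3)*(k - 2)*(k + 2)*(k + 2)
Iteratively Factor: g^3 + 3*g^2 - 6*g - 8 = (g - 2)*(g^2 + 5*g + 4) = (g - 2)*(g + 4)*(g + 1)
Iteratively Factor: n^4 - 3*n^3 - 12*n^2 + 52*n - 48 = (n - 3)*(n^3 - 12*n + 16) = (n - 3)*(n - 2)*(n^2 + 2*n - 8) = (n - 3)*(n - 2)^2*(n + 4)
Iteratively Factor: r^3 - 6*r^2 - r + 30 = (r - 5)*(r^2 - r - 6) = (r - 5)*(r + 2)*(r - 3)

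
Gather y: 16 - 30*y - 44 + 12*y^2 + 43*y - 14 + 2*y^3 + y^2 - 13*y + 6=2*y^3 + 13*y^2 - 36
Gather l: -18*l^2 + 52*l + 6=-18*l^2 + 52*l + 6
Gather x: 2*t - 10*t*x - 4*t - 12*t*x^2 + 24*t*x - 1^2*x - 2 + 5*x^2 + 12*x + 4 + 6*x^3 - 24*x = -2*t + 6*x^3 + x^2*(5 - 12*t) + x*(14*t - 13) + 2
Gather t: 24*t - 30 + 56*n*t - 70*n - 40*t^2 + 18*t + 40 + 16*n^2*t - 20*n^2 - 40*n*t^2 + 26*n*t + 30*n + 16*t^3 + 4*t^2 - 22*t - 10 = -20*n^2 - 40*n + 16*t^3 + t^2*(-40*n - 36) + t*(16*n^2 + 82*n + 20)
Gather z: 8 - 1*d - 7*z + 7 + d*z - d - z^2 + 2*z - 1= -2*d - z^2 + z*(d - 5) + 14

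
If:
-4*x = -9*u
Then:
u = 4*x/9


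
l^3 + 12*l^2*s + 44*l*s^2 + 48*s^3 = (l + 2*s)*(l + 4*s)*(l + 6*s)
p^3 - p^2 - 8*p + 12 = (p - 2)^2*(p + 3)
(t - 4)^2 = t^2 - 8*t + 16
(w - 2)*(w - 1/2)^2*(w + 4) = w^4 + w^3 - 39*w^2/4 + 17*w/2 - 2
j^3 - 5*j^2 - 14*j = j*(j - 7)*(j + 2)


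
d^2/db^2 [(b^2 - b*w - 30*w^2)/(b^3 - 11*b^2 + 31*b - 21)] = 2*((-(2*b - w)*(3*b^2 - 22*b + 31) + (3*b - 11)*(-b^2 + b*w + 30*w^2))*(b^3 - 11*b^2 + 31*b - 21) - (-b^2 + b*w + 30*w^2)*(3*b^2 - 22*b + 31)^2 + (b^3 - 11*b^2 + 31*b - 21)^2)/(b^3 - 11*b^2 + 31*b - 21)^3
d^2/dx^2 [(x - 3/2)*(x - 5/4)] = 2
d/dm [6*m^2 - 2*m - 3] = 12*m - 2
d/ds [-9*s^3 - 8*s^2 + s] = -27*s^2 - 16*s + 1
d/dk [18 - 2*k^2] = -4*k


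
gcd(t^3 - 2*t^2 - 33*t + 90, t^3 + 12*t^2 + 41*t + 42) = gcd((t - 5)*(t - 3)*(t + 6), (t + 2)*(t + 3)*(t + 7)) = 1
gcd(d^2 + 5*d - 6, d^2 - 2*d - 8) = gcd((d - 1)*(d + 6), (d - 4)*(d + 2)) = 1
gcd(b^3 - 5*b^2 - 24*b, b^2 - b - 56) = b - 8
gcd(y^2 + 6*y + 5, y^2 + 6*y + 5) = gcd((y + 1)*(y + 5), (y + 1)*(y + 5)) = y^2 + 6*y + 5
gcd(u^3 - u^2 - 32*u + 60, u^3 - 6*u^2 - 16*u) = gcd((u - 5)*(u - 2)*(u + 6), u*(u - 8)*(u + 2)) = 1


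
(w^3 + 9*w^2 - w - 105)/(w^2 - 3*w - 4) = (-w^3 - 9*w^2 + w + 105)/(-w^2 + 3*w + 4)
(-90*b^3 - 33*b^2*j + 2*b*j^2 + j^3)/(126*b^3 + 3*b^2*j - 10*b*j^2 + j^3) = (-5*b - j)/(7*b - j)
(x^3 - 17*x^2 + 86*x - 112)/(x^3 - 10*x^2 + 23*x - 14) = (x - 8)/(x - 1)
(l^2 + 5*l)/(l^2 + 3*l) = (l + 5)/(l + 3)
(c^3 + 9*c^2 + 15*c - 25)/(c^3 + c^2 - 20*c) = (c^2 + 4*c - 5)/(c*(c - 4))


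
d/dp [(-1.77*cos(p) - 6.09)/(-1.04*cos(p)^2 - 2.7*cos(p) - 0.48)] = (1.8408*cos(p)^2 + 12.6672*cos(p) + 15.5934)*sin(p)/(1.0816*cos(p)^4 + 5.616*cos(p)^3 + 8.2884*cos(p)^2 + 2.592*cos(p) + 0.2304)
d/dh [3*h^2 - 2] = 6*h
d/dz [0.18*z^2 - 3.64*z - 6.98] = 0.36*z - 3.64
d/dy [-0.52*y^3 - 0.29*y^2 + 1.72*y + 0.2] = -1.56*y^2 - 0.58*y + 1.72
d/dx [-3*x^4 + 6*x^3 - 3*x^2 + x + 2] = -12*x^3 + 18*x^2 - 6*x + 1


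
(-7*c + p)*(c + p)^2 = -7*c^3 - 13*c^2*p - 5*c*p^2 + p^3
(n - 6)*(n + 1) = n^2 - 5*n - 6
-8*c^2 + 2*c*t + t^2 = (-2*c + t)*(4*c + t)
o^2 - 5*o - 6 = (o - 6)*(o + 1)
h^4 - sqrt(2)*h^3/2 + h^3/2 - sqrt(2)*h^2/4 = h^2*(h + 1/2)*(h - sqrt(2)/2)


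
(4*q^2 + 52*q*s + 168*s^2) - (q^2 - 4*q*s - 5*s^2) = 3*q^2 + 56*q*s + 173*s^2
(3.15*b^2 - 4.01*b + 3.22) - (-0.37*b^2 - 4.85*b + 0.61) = 3.52*b^2 + 0.84*b + 2.61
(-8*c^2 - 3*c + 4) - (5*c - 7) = -8*c^2 - 8*c + 11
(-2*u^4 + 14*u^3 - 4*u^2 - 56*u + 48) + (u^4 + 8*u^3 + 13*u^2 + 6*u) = -u^4 + 22*u^3 + 9*u^2 - 50*u + 48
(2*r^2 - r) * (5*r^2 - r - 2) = 10*r^4 - 7*r^3 - 3*r^2 + 2*r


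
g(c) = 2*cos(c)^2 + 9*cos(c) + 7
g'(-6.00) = -3.59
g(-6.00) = 17.49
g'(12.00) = 6.64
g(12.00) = 16.02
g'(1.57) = -9.00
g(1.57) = 7.01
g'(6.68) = -4.90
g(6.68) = 17.00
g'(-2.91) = 1.17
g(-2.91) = 0.13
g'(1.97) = -6.86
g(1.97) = 3.80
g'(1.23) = -9.74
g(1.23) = 10.23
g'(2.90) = -1.22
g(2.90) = 0.15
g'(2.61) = -2.81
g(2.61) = 0.73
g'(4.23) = 6.33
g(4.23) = 3.26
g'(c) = -4*sin(c)*cos(c) - 9*sin(c)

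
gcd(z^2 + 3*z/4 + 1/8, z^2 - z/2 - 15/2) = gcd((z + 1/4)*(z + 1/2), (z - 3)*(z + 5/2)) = 1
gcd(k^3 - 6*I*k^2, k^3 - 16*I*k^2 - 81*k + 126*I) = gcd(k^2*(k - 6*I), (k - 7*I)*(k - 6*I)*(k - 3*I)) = k - 6*I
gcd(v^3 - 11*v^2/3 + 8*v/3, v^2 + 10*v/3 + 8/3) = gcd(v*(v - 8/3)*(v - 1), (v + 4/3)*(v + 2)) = 1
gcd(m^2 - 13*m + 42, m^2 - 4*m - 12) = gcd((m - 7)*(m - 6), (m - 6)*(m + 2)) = m - 6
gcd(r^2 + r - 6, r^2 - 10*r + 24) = 1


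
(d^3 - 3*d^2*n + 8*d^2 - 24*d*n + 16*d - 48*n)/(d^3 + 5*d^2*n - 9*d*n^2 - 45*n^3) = (d^2 + 8*d + 16)/(d^2 + 8*d*n + 15*n^2)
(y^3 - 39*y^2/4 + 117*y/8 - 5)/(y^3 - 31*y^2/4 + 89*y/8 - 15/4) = (y - 8)/(y - 6)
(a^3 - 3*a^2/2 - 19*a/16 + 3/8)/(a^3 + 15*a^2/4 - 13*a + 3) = (a + 3/4)/(a + 6)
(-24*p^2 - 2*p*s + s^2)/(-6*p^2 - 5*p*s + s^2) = (4*p + s)/(p + s)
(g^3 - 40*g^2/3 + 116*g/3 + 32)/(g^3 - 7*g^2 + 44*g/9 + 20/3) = 3*(g - 8)/(3*g - 5)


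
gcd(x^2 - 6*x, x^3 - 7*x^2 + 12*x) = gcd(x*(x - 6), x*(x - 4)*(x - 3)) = x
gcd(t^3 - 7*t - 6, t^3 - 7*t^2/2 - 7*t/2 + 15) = t^2 - t - 6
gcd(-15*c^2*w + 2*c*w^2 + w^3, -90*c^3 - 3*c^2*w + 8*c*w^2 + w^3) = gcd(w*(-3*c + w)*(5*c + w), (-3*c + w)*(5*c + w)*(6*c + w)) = -15*c^2 + 2*c*w + w^2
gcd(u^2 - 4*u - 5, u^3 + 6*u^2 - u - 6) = u + 1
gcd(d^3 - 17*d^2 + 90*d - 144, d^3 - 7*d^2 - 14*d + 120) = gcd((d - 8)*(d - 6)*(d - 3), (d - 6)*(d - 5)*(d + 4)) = d - 6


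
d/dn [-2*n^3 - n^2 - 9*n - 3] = -6*n^2 - 2*n - 9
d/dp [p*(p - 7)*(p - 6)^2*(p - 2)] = 5*p^4 - 84*p^3 + 474*p^2 - 984*p + 504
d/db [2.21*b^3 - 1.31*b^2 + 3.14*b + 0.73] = 6.63*b^2 - 2.62*b + 3.14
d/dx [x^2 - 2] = 2*x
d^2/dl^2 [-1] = 0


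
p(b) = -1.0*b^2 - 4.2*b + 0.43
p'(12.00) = -28.20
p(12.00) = -193.97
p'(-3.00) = 1.80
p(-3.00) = 4.03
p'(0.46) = -5.12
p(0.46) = -1.71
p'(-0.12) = -3.96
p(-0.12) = 0.92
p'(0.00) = -4.20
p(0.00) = 0.43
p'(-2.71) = 1.22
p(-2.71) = 4.47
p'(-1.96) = -0.28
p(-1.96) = 4.82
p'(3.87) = -11.94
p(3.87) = -30.80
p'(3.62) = -11.44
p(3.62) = -27.88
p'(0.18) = -4.56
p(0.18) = -0.36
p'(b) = -2.0*b - 4.2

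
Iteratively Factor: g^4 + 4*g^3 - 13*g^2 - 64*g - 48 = (g + 3)*(g^3 + g^2 - 16*g - 16) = (g - 4)*(g + 3)*(g^2 + 5*g + 4) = (g - 4)*(g + 3)*(g + 4)*(g + 1)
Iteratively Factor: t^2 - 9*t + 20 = (t - 4)*(t - 5)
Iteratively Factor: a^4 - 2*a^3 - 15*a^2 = (a)*(a^3 - 2*a^2 - 15*a) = a*(a + 3)*(a^2 - 5*a) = a*(a - 5)*(a + 3)*(a)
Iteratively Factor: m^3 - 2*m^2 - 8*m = (m - 4)*(m^2 + 2*m) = m*(m - 4)*(m + 2)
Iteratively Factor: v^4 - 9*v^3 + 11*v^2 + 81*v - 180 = (v - 3)*(v^3 - 6*v^2 - 7*v + 60) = (v - 3)*(v + 3)*(v^2 - 9*v + 20) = (v - 5)*(v - 3)*(v + 3)*(v - 4)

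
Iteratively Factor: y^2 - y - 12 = (y - 4)*(y + 3)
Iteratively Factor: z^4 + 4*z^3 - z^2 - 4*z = (z + 4)*(z^3 - z) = (z + 1)*(z + 4)*(z^2 - z) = z*(z + 1)*(z + 4)*(z - 1)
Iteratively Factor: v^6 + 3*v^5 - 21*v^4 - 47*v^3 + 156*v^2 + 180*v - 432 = (v + 4)*(v^5 - v^4 - 17*v^3 + 21*v^2 + 72*v - 108) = (v - 2)*(v + 4)*(v^4 + v^3 - 15*v^2 - 9*v + 54) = (v - 2)*(v + 3)*(v + 4)*(v^3 - 2*v^2 - 9*v + 18) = (v - 2)^2*(v + 3)*(v + 4)*(v^2 - 9) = (v - 2)^2*(v + 3)^2*(v + 4)*(v - 3)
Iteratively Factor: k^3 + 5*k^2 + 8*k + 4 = (k + 1)*(k^2 + 4*k + 4) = (k + 1)*(k + 2)*(k + 2)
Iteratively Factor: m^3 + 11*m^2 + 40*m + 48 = (m + 3)*(m^2 + 8*m + 16) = (m + 3)*(m + 4)*(m + 4)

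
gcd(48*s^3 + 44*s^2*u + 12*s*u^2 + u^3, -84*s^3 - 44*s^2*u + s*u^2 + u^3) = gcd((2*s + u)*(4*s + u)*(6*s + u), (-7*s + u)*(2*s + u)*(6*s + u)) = 12*s^2 + 8*s*u + u^2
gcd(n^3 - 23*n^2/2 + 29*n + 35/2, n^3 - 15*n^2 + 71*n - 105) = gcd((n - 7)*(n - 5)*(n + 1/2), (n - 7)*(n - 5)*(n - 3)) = n^2 - 12*n + 35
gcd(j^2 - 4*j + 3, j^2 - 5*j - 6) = 1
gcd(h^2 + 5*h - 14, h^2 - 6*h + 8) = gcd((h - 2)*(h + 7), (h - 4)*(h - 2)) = h - 2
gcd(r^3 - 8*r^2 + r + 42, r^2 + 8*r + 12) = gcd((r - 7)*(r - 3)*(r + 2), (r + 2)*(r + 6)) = r + 2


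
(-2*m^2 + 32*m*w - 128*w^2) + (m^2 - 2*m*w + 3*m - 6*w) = -m^2 + 30*m*w + 3*m - 128*w^2 - 6*w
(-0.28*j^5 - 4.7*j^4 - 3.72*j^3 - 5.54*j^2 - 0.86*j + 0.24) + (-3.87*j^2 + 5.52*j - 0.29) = -0.28*j^5 - 4.7*j^4 - 3.72*j^3 - 9.41*j^2 + 4.66*j - 0.05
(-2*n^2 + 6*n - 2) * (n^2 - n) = -2*n^4 + 8*n^3 - 8*n^2 + 2*n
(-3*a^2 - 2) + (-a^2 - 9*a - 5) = -4*a^2 - 9*a - 7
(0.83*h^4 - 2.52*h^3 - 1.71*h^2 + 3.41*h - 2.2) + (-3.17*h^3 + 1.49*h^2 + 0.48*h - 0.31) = 0.83*h^4 - 5.69*h^3 - 0.22*h^2 + 3.89*h - 2.51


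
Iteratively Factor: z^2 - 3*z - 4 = (z - 4)*(z + 1)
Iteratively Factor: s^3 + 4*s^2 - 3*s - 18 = (s - 2)*(s^2 + 6*s + 9) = (s - 2)*(s + 3)*(s + 3)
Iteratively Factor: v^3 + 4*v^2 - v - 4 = (v + 4)*(v^2 - 1) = (v - 1)*(v + 4)*(v + 1)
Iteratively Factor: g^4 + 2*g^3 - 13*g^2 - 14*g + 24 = (g - 1)*(g^3 + 3*g^2 - 10*g - 24) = (g - 1)*(g + 4)*(g^2 - g - 6) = (g - 1)*(g + 2)*(g + 4)*(g - 3)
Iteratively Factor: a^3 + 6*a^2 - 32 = (a - 2)*(a^2 + 8*a + 16) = (a - 2)*(a + 4)*(a + 4)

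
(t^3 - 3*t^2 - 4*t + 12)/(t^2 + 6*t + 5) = (t^3 - 3*t^2 - 4*t + 12)/(t^2 + 6*t + 5)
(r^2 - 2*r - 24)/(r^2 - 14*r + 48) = (r + 4)/(r - 8)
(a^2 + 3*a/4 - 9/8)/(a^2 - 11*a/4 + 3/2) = (a + 3/2)/(a - 2)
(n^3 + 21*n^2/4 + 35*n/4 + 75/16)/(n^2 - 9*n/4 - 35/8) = (4*n^2 + 16*n + 15)/(2*(2*n - 7))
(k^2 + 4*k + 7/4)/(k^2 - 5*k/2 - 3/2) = (k + 7/2)/(k - 3)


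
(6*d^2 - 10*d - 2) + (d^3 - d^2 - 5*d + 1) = d^3 + 5*d^2 - 15*d - 1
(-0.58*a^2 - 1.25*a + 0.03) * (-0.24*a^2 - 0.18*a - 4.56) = 0.1392*a^4 + 0.4044*a^3 + 2.8626*a^2 + 5.6946*a - 0.1368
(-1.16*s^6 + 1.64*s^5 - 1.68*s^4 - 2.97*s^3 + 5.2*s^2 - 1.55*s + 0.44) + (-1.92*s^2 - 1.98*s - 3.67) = -1.16*s^6 + 1.64*s^5 - 1.68*s^4 - 2.97*s^3 + 3.28*s^2 - 3.53*s - 3.23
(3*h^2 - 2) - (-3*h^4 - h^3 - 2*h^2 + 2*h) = 3*h^4 + h^3 + 5*h^2 - 2*h - 2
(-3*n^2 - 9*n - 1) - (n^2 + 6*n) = -4*n^2 - 15*n - 1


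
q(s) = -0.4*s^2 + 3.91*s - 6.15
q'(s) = 3.91 - 0.8*s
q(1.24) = -1.92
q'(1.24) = 2.92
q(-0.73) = -9.22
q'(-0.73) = 4.49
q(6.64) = 2.18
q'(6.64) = -1.40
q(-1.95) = -15.30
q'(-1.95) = 5.47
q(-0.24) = -7.11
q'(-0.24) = 4.10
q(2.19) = 0.49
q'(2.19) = 2.16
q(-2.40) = -17.84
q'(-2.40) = 5.83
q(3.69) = 2.83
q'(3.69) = 0.96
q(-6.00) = -44.01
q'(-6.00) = 8.71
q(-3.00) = -21.48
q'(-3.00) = 6.31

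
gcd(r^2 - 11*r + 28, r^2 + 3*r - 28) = r - 4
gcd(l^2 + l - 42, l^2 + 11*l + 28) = l + 7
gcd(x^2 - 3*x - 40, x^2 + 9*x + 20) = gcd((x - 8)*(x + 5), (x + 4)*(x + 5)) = x + 5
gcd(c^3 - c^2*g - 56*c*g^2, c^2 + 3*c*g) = c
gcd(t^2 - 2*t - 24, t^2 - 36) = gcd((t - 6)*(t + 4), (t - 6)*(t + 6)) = t - 6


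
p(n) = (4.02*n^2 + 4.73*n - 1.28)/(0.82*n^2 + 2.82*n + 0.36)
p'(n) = (-1.64*n - 2.82)*(4.02*n^2 + 4.73*n - 1.28)/(0.82*n^2 + 2.82*n + 0.36)^2 + (8.04*n + 4.73)/(0.82*n^2 + 2.82*n + 0.36) = (7.4578*n^2 + 4.9936*n + 5.3124)/(0.6724*n^4 + 4.6248*n^3 + 8.5428*n^2 + 2.0304*n + 0.1296)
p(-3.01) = -29.91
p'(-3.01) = 118.43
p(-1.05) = 1.07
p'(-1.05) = 2.88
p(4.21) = 3.36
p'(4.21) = 0.22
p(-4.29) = 15.63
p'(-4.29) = 10.77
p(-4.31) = 15.42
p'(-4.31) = 10.35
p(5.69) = 3.63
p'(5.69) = 0.15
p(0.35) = 0.60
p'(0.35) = 3.81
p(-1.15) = 0.78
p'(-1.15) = 2.92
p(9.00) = 3.98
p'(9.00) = 0.08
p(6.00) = 3.67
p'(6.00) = 0.14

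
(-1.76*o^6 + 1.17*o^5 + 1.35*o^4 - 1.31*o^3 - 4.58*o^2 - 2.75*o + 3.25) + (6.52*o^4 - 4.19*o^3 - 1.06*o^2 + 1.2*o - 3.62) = -1.76*o^6 + 1.17*o^5 + 7.87*o^4 - 5.5*o^3 - 5.64*o^2 - 1.55*o - 0.37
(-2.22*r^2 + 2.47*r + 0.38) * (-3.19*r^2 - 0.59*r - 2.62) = 7.0818*r^4 - 6.5695*r^3 + 3.1469*r^2 - 6.6956*r - 0.9956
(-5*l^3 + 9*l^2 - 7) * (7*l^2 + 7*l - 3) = -35*l^5 + 28*l^4 + 78*l^3 - 76*l^2 - 49*l + 21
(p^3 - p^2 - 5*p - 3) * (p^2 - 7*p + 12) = p^5 - 8*p^4 + 14*p^3 + 20*p^2 - 39*p - 36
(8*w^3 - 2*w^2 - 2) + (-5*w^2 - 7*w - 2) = 8*w^3 - 7*w^2 - 7*w - 4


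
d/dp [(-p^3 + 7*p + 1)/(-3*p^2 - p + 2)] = ((6*p + 1)*(-p^3 + 7*p + 1) + (3*p^2 - 7)*(3*p^2 + p - 2))/(3*p^2 + p - 2)^2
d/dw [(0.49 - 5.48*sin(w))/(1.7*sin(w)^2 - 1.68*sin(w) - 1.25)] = (9.316*sin(w)^2 - 1.666*sin(w) + 7.6732)*cos(w)/(2.89*sin(w)^4 - 5.712*sin(w)^3 - 1.4276*sin(w)^2 + 4.2*sin(w) + 1.5625)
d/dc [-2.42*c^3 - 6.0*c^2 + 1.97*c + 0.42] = -7.26*c^2 - 12.0*c + 1.97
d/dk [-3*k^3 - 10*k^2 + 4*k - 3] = -9*k^2 - 20*k + 4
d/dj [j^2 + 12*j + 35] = 2*j + 12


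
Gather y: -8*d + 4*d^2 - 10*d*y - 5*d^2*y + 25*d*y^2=4*d^2 + 25*d*y^2 - 8*d + y*(-5*d^2 - 10*d)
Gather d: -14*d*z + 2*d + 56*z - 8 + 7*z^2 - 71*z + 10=d*(2 - 14*z) + 7*z^2 - 15*z + 2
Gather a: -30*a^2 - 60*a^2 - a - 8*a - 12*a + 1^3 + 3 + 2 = -90*a^2 - 21*a + 6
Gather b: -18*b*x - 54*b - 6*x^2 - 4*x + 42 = b*(-18*x - 54) - 6*x^2 - 4*x + 42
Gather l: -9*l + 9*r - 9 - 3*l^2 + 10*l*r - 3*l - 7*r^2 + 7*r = -3*l^2 + l*(10*r - 12) - 7*r^2 + 16*r - 9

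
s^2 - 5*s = s*(s - 5)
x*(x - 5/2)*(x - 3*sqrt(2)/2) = x^3 - 5*x^2/2 - 3*sqrt(2)*x^2/2 + 15*sqrt(2)*x/4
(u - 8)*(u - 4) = u^2 - 12*u + 32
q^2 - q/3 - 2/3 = (q - 1)*(q + 2/3)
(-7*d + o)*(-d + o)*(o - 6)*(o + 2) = 7*d^2*o^2 - 28*d^2*o - 84*d^2 - 8*d*o^3 + 32*d*o^2 + 96*d*o + o^4 - 4*o^3 - 12*o^2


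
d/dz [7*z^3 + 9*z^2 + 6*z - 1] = 21*z^2 + 18*z + 6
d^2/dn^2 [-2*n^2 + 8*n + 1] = -4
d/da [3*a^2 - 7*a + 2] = 6*a - 7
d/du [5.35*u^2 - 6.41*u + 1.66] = 10.7*u - 6.41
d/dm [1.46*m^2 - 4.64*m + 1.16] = 2.92*m - 4.64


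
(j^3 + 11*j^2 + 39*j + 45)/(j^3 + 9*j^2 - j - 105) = (j^2 + 6*j + 9)/(j^2 + 4*j - 21)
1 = 1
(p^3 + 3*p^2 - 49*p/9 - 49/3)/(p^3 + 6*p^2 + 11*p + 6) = (p^2 - 49/9)/(p^2 + 3*p + 2)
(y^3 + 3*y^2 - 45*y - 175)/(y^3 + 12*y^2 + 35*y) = (y^2 - 2*y - 35)/(y*(y + 7))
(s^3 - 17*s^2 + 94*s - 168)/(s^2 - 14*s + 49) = (s^2 - 10*s + 24)/(s - 7)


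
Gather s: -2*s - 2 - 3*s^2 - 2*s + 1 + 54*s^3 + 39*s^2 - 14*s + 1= 54*s^3 + 36*s^2 - 18*s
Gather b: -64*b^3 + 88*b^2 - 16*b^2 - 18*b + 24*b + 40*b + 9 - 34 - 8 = -64*b^3 + 72*b^2 + 46*b - 33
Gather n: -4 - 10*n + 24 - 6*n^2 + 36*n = -6*n^2 + 26*n + 20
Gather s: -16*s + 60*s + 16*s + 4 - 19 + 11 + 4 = 60*s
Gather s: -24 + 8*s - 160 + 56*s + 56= 64*s - 128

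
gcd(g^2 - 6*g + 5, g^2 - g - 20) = g - 5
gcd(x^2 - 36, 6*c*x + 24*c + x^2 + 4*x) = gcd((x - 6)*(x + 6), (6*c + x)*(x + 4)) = 1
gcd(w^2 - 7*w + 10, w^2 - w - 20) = w - 5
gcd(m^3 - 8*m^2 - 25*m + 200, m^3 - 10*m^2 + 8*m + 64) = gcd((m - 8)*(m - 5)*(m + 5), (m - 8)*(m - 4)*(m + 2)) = m - 8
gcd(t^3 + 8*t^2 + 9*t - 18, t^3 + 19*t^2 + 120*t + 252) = t + 6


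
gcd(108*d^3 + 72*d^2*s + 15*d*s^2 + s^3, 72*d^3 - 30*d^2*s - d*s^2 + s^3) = 6*d + s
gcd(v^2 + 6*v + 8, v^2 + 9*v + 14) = v + 2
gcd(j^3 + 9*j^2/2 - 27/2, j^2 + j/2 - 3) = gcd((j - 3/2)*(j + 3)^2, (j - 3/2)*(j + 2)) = j - 3/2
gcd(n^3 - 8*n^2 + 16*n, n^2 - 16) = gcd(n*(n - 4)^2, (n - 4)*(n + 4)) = n - 4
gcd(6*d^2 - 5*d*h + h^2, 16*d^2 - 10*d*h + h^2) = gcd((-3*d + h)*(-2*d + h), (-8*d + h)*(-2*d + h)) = 2*d - h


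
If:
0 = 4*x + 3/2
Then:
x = -3/8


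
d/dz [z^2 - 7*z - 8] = 2*z - 7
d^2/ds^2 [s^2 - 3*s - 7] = 2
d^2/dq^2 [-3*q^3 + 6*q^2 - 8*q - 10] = 12 - 18*q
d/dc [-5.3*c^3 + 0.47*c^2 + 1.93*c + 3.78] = -15.9*c^2 + 0.94*c + 1.93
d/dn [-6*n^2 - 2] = -12*n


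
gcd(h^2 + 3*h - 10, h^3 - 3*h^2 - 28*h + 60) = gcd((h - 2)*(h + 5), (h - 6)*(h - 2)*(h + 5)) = h^2 + 3*h - 10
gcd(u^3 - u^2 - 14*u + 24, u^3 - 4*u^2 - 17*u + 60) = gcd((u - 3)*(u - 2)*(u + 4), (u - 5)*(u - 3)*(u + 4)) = u^2 + u - 12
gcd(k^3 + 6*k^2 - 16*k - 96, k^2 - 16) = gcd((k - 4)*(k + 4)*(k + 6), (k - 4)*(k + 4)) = k^2 - 16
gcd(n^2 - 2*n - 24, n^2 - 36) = n - 6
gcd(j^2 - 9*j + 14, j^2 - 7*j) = j - 7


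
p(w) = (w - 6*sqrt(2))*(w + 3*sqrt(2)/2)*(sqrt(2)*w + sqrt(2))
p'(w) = sqrt(2)*(w - 6*sqrt(2))*(w + 3*sqrt(2)/2) + (w - 6*sqrt(2))*(sqrt(2)*w + sqrt(2)) + (w + 3*sqrt(2)/2)*(sqrt(2)*w + sqrt(2))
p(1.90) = -108.61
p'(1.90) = -47.97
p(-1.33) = 3.62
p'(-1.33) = -6.77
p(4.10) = -196.77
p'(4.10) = -25.34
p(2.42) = -133.22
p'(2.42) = -46.32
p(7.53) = -111.22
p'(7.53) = 91.86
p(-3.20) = -39.22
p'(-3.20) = 57.54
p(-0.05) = -23.75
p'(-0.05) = -33.69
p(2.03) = -114.83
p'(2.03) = -47.77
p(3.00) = -158.91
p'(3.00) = -41.79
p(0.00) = -25.46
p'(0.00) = -34.46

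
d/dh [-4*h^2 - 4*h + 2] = -8*h - 4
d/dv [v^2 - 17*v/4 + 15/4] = 2*v - 17/4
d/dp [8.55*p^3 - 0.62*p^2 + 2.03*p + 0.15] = 25.65*p^2 - 1.24*p + 2.03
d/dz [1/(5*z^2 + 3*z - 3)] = (-10*z - 3)/(5*z^2 + 3*z - 3)^2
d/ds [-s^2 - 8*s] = -2*s - 8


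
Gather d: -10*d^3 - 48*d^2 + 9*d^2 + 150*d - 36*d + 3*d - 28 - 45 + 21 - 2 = -10*d^3 - 39*d^2 + 117*d - 54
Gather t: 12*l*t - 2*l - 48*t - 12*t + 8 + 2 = -2*l + t*(12*l - 60) + 10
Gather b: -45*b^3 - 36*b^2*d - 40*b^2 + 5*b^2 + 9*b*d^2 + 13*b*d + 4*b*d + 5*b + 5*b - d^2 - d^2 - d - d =-45*b^3 + b^2*(-36*d - 35) + b*(9*d^2 + 17*d + 10) - 2*d^2 - 2*d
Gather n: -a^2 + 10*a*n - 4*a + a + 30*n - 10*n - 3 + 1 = -a^2 - 3*a + n*(10*a + 20) - 2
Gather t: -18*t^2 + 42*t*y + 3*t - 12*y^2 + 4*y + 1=-18*t^2 + t*(42*y + 3) - 12*y^2 + 4*y + 1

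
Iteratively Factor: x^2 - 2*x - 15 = (x - 5)*(x + 3)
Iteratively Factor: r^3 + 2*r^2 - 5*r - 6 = (r - 2)*(r^2 + 4*r + 3) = (r - 2)*(r + 1)*(r + 3)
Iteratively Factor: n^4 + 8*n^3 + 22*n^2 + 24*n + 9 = (n + 1)*(n^3 + 7*n^2 + 15*n + 9) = (n + 1)^2*(n^2 + 6*n + 9) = (n + 1)^2*(n + 3)*(n + 3)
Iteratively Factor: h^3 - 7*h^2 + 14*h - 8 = (h - 2)*(h^2 - 5*h + 4) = (h - 4)*(h - 2)*(h - 1)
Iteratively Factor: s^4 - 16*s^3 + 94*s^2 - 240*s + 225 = (s - 3)*(s^3 - 13*s^2 + 55*s - 75) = (s - 5)*(s - 3)*(s^2 - 8*s + 15) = (s - 5)*(s - 3)^2*(s - 5)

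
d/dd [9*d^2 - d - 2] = 18*d - 1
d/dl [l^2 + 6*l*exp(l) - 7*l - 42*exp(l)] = 6*l*exp(l) + 2*l - 36*exp(l) - 7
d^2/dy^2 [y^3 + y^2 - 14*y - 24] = 6*y + 2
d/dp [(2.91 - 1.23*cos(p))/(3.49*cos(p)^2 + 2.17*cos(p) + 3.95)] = (-4.2927*cos(p)^2 + 20.3118*cos(p) + 11.1732)*sin(p)/(12.1801*cos(p)^4 + 15.1466*cos(p)^3 + 32.2799*cos(p)^2 + 17.143*cos(p) + 15.6025)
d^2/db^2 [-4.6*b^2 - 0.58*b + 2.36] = -9.20000000000000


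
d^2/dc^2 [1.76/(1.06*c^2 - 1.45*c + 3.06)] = (-3.955072*c^2 + 5.41024*c + 1.76*(2.12*c - 1.45)*(4.24*c - 2.9) - 11.417472)/(1.06*c^2 - 1.45*c + 3.06)^3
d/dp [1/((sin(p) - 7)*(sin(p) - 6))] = (13 - 2*sin(p))*cos(p)/((sin(p) - 7)^2*(sin(p) - 6)^2)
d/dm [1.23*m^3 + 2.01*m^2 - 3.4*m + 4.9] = 3.69*m^2 + 4.02*m - 3.4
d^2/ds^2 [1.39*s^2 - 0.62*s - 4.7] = 2.78000000000000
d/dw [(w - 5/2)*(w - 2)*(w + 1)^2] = 4*w^3 - 15*w^2/2 - 6*w + 11/2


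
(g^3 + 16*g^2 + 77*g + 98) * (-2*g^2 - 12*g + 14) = -2*g^5 - 44*g^4 - 332*g^3 - 896*g^2 - 98*g + 1372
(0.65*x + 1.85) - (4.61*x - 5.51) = 7.36 - 3.96*x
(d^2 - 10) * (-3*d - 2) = -3*d^3 - 2*d^2 + 30*d + 20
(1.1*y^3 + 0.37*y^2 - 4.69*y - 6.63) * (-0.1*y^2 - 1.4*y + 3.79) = -0.11*y^5 - 1.577*y^4 + 4.12*y^3 + 8.6313*y^2 - 8.4931*y - 25.1277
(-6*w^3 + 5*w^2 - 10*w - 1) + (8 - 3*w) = -6*w^3 + 5*w^2 - 13*w + 7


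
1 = 1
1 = 1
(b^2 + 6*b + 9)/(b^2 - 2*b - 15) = (b + 3)/(b - 5)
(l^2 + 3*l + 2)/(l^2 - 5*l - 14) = (l + 1)/(l - 7)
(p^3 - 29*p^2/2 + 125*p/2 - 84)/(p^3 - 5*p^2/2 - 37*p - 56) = (2*p^2 - 13*p + 21)/(2*p^2 + 11*p + 14)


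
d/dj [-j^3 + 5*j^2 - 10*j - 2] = -3*j^2 + 10*j - 10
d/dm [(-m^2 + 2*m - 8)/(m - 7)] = (-m^2 + 14*m - 6)/(m^2 - 14*m + 49)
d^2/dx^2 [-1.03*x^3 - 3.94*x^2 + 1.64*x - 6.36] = -6.18*x - 7.88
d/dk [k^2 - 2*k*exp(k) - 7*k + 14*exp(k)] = -2*k*exp(k) + 2*k + 12*exp(k) - 7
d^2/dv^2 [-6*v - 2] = 0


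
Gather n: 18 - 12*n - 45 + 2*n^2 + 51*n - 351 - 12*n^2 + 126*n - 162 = -10*n^2 + 165*n - 540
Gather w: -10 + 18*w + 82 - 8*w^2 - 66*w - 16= -8*w^2 - 48*w + 56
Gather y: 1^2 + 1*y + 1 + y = 2*y + 2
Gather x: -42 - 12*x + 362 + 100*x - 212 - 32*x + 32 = 56*x + 140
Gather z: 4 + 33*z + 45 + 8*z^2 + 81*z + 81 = 8*z^2 + 114*z + 130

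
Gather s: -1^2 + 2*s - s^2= -s^2 + 2*s - 1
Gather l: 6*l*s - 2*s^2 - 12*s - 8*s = 6*l*s - 2*s^2 - 20*s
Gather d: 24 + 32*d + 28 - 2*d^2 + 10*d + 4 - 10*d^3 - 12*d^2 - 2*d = -10*d^3 - 14*d^2 + 40*d + 56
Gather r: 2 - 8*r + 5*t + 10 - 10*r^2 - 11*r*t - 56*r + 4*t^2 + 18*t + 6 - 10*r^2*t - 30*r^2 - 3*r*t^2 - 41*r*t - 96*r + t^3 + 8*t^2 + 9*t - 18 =r^2*(-10*t - 40) + r*(-3*t^2 - 52*t - 160) + t^3 + 12*t^2 + 32*t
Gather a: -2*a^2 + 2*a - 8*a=-2*a^2 - 6*a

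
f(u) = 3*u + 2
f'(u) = 3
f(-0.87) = -0.61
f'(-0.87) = 3.00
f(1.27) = 5.81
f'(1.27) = 3.00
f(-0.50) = 0.50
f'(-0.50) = 3.00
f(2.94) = 10.82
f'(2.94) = 3.00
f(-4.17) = -10.51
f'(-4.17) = 3.00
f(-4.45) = -11.35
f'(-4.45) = 3.00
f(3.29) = 11.87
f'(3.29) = 3.00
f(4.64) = 15.92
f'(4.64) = 3.00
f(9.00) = 29.00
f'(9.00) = 3.00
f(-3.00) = -7.00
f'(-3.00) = 3.00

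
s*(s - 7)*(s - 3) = s^3 - 10*s^2 + 21*s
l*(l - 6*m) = l^2 - 6*l*m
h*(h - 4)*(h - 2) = h^3 - 6*h^2 + 8*h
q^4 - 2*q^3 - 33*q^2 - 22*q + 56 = (q - 7)*(q - 1)*(q + 2)*(q + 4)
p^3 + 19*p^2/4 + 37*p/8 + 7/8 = (p + 1/4)*(p + 1)*(p + 7/2)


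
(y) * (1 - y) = -y^2 + y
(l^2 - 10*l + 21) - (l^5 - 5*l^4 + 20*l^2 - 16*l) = -l^5 + 5*l^4 - 19*l^2 + 6*l + 21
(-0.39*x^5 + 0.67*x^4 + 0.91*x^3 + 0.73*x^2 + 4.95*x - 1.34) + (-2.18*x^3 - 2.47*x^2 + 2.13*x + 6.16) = -0.39*x^5 + 0.67*x^4 - 1.27*x^3 - 1.74*x^2 + 7.08*x + 4.82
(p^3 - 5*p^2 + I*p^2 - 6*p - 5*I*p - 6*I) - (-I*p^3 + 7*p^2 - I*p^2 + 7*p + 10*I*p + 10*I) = p^3 + I*p^3 - 12*p^2 + 2*I*p^2 - 13*p - 15*I*p - 16*I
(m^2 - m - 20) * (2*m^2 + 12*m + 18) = 2*m^4 + 10*m^3 - 34*m^2 - 258*m - 360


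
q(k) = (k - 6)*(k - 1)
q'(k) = 2*k - 7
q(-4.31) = 54.75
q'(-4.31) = -15.62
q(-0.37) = 8.73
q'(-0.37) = -7.74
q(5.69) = -1.45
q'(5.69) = 4.38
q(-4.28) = 54.28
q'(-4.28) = -15.56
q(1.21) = -1.01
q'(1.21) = -4.58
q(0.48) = 2.87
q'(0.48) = -6.04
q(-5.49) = 74.57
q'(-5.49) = -17.98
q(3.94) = -6.06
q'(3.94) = 0.88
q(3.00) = -6.00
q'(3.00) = -1.00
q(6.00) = 0.00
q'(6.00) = 5.00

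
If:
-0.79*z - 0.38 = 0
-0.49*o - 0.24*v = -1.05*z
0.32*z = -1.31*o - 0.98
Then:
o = -0.63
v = -0.82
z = -0.48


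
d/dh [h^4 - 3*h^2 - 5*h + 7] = 4*h^3 - 6*h - 5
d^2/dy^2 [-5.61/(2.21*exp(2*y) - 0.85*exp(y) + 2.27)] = (-5.61*(4.42*exp(y) - 0.85)*(8.84*exp(y) - 1.7)*exp(y) + (49.5924*exp(y) - 4.7685)*(2.21*exp(2*y) - 0.85*exp(y) + 2.27))*exp(y)/(2.21*exp(2*y) - 0.85*exp(y) + 2.27)^3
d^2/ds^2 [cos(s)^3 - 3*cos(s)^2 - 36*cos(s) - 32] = 141*cos(s)/4 + 6*cos(2*s) - 9*cos(3*s)/4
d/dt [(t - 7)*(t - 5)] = 2*t - 12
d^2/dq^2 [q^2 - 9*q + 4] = 2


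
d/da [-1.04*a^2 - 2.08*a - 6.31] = -2.08*a - 2.08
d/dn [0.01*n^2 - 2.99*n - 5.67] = 0.02*n - 2.99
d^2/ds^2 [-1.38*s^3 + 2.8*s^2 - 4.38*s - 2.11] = 5.6 - 8.28*s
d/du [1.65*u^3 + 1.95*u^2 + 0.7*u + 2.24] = 4.95*u^2 + 3.9*u + 0.7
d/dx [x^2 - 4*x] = 2*x - 4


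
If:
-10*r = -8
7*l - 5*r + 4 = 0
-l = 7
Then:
No Solution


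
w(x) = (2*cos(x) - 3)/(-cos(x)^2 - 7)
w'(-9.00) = -0.05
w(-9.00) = 0.62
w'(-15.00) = -0.09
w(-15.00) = 0.60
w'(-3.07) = -0.01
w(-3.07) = 0.62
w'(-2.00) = -0.20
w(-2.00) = 0.53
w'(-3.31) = 0.02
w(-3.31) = 0.62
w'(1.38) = 0.30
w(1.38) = 0.37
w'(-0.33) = -0.09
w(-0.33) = 0.14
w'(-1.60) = -0.28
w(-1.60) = 0.44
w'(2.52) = 0.08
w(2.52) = 0.60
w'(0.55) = 0.15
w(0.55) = 0.17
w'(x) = -2*(2*cos(x) - 3)*sin(x)*cos(x)/(-cos(x)^2 - 7)^2 - 2*sin(x)/(-cos(x)^2 - 7) = 2*(sin(x)^2 + 3*cos(x) + 6)*sin(x)/(cos(x)^2 + 7)^2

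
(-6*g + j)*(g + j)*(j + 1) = -6*g^2*j - 6*g^2 - 5*g*j^2 - 5*g*j + j^3 + j^2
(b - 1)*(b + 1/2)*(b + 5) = b^3 + 9*b^2/2 - 3*b - 5/2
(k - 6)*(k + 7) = k^2 + k - 42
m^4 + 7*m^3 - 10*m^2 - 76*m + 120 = (m - 2)^2*(m + 5)*(m + 6)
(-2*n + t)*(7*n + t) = -14*n^2 + 5*n*t + t^2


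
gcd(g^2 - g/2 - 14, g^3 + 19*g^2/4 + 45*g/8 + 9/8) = 1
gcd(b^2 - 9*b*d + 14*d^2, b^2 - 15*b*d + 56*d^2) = b - 7*d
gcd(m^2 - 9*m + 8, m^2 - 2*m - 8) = 1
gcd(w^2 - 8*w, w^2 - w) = w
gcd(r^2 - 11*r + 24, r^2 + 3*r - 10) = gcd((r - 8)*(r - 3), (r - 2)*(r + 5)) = 1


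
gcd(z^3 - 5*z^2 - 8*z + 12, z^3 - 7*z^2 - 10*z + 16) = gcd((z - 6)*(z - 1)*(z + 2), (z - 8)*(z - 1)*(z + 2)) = z^2 + z - 2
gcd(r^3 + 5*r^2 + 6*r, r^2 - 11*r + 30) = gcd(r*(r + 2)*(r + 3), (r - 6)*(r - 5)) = 1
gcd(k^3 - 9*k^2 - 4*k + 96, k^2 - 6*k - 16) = k - 8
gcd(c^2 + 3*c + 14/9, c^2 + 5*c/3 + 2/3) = c + 2/3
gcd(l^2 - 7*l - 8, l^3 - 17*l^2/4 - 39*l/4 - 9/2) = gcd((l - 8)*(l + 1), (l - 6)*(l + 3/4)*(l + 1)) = l + 1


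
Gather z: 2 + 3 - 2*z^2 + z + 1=-2*z^2 + z + 6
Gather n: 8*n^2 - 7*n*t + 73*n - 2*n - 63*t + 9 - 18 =8*n^2 + n*(71 - 7*t) - 63*t - 9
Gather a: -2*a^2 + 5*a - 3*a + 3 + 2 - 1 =-2*a^2 + 2*a + 4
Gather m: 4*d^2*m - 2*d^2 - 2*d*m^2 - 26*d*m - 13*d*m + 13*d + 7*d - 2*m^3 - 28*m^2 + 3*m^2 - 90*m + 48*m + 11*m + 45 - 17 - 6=-2*d^2 + 20*d - 2*m^3 + m^2*(-2*d - 25) + m*(4*d^2 - 39*d - 31) + 22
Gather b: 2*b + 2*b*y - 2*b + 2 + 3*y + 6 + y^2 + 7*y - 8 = 2*b*y + y^2 + 10*y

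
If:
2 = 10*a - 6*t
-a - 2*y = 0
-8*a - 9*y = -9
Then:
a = 18/7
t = 83/21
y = -9/7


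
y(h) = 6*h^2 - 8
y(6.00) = 208.00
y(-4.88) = 134.89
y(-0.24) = -7.65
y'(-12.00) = -144.00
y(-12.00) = 856.00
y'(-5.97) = -71.64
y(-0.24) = -7.65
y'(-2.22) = -26.64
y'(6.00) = 72.00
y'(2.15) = 25.80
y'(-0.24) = -2.88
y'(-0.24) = -2.88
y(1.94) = 14.58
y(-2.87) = 41.42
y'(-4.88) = -58.56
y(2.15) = 19.74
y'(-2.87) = -34.44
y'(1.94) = 23.28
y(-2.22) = 21.57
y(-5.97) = 205.85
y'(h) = 12*h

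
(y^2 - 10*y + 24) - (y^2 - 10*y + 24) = 0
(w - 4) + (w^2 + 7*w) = w^2 + 8*w - 4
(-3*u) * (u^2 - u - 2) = -3*u^3 + 3*u^2 + 6*u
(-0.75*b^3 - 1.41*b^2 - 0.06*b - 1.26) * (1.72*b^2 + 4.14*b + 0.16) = -1.29*b^5 - 5.5302*b^4 - 6.0606*b^3 - 2.6412*b^2 - 5.226*b - 0.2016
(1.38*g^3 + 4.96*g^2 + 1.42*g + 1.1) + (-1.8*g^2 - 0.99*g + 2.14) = 1.38*g^3 + 3.16*g^2 + 0.43*g + 3.24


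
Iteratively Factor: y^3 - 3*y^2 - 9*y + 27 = (y + 3)*(y^2 - 6*y + 9) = (y - 3)*(y + 3)*(y - 3)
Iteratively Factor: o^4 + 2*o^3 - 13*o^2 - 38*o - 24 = (o - 4)*(o^3 + 6*o^2 + 11*o + 6) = (o - 4)*(o + 1)*(o^2 + 5*o + 6) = (o - 4)*(o + 1)*(o + 3)*(o + 2)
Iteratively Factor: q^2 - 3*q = (q - 3)*(q)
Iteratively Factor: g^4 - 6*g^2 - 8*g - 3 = (g + 1)*(g^3 - g^2 - 5*g - 3) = (g + 1)^2*(g^2 - 2*g - 3) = (g + 1)^3*(g - 3)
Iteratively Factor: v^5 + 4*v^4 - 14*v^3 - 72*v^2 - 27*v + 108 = (v - 4)*(v^4 + 8*v^3 + 18*v^2 - 27) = (v - 4)*(v - 1)*(v^3 + 9*v^2 + 27*v + 27) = (v - 4)*(v - 1)*(v + 3)*(v^2 + 6*v + 9) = (v - 4)*(v - 1)*(v + 3)^2*(v + 3)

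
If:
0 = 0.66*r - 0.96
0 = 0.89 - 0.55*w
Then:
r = 1.45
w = 1.62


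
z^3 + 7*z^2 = z^2*(z + 7)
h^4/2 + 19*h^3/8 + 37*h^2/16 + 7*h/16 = h*(h/2 + 1/2)*(h + 1/4)*(h + 7/2)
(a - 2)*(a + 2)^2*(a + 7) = a^4 + 9*a^3 + 10*a^2 - 36*a - 56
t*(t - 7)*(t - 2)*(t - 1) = t^4 - 10*t^3 + 23*t^2 - 14*t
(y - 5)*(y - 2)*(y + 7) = y^3 - 39*y + 70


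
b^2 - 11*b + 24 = (b - 8)*(b - 3)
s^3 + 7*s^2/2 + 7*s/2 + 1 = (s + 1/2)*(s + 1)*(s + 2)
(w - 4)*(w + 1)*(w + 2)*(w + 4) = w^4 + 3*w^3 - 14*w^2 - 48*w - 32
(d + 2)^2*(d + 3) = d^3 + 7*d^2 + 16*d + 12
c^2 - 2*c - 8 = (c - 4)*(c + 2)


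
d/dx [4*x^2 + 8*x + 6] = 8*x + 8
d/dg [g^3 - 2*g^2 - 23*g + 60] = 3*g^2 - 4*g - 23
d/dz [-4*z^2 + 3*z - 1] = 3 - 8*z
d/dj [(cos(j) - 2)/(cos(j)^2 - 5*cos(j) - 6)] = (cos(j)^2 - 4*cos(j) + 16)*sin(j)/(sin(j)^2 + 5*cos(j) + 5)^2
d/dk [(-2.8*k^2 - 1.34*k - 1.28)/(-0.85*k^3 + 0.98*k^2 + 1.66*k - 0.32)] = (-2.38*k^4 - 2.278*k^3 - 6.5988*k^2 + 4.3008*k + 2.5536)/(0.7225*k^6 - 1.666*k^5 - 1.8616*k^4 + 3.7976*k^3 + 2.1284*k^2 - 1.0624*k + 0.1024)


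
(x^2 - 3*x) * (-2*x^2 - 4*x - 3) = -2*x^4 + 2*x^3 + 9*x^2 + 9*x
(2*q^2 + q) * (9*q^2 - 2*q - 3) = 18*q^4 + 5*q^3 - 8*q^2 - 3*q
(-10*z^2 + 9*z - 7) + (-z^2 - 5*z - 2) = -11*z^2 + 4*z - 9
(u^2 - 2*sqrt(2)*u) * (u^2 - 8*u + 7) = u^4 - 8*u^3 - 2*sqrt(2)*u^3 + 7*u^2 + 16*sqrt(2)*u^2 - 14*sqrt(2)*u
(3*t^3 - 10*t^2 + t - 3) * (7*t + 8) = 21*t^4 - 46*t^3 - 73*t^2 - 13*t - 24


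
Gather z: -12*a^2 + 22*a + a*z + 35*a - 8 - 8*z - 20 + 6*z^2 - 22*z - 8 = -12*a^2 + 57*a + 6*z^2 + z*(a - 30) - 36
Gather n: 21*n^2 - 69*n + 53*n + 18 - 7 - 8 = 21*n^2 - 16*n + 3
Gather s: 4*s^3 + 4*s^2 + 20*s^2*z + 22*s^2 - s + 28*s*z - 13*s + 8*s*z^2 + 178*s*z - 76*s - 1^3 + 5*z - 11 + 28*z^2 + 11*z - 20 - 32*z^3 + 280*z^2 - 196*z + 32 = 4*s^3 + s^2*(20*z + 26) + s*(8*z^2 + 206*z - 90) - 32*z^3 + 308*z^2 - 180*z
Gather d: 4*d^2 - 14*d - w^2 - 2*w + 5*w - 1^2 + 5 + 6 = 4*d^2 - 14*d - w^2 + 3*w + 10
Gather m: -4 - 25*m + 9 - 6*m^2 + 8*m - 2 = -6*m^2 - 17*m + 3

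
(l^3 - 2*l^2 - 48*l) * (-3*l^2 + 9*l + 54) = -3*l^5 + 15*l^4 + 180*l^3 - 540*l^2 - 2592*l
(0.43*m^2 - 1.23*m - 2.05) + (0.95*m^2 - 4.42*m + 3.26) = 1.38*m^2 - 5.65*m + 1.21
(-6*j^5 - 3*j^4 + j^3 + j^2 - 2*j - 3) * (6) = -36*j^5 - 18*j^4 + 6*j^3 + 6*j^2 - 12*j - 18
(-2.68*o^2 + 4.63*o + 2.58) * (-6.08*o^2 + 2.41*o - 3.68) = 16.2944*o^4 - 34.6092*o^3 + 5.3343*o^2 - 10.8206*o - 9.4944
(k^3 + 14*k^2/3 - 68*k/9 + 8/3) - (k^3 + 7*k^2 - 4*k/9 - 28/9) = -7*k^2/3 - 64*k/9 + 52/9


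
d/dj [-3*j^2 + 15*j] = 15 - 6*j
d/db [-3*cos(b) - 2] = 3*sin(b)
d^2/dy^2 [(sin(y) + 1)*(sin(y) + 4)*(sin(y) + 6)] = -9*sin(y)^3 - 44*sin(y)^2 - 28*sin(y) + 22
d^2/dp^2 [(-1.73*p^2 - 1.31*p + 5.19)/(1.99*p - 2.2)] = (12.889078 - 3.5527136788005e-15*p^2)/(7.880599*p^3 - 26.13666*p^2 + 28.8948*p - 10.648)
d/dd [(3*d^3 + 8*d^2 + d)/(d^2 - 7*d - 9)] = 3*(d^4 - 14*d^3 - 46*d^2 - 48*d - 3)/(d^4 - 14*d^3 + 31*d^2 + 126*d + 81)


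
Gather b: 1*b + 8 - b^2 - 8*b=-b^2 - 7*b + 8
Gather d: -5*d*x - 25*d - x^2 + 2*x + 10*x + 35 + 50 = d*(-5*x - 25) - x^2 + 12*x + 85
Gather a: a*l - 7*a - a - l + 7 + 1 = a*(l - 8) - l + 8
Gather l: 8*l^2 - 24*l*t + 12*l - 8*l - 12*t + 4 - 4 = 8*l^2 + l*(4 - 24*t) - 12*t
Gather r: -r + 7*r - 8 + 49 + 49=6*r + 90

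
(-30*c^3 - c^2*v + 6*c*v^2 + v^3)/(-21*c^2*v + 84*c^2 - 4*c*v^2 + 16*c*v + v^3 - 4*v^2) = (-10*c^2 + 3*c*v + v^2)/(-7*c*v + 28*c + v^2 - 4*v)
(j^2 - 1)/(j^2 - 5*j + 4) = (j + 1)/(j - 4)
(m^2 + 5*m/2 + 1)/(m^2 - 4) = (m + 1/2)/(m - 2)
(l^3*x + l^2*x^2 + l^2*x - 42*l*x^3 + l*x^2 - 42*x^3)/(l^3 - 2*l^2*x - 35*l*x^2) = x*(-l^3 - l^2*x - l^2 + 42*l*x^2 - l*x + 42*x^2)/(l*(-l^2 + 2*l*x + 35*x^2))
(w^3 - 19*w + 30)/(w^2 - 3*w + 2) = (w^2 + 2*w - 15)/(w - 1)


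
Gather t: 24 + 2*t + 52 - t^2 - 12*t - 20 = -t^2 - 10*t + 56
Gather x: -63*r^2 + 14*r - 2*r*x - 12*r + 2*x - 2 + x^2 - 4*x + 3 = -63*r^2 + 2*r + x^2 + x*(-2*r - 2) + 1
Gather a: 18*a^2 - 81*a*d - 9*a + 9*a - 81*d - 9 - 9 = 18*a^2 - 81*a*d - 81*d - 18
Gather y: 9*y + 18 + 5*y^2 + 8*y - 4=5*y^2 + 17*y + 14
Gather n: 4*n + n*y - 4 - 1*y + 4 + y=n*(y + 4)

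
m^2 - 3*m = m*(m - 3)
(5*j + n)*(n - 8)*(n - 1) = 5*j*n^2 - 45*j*n + 40*j + n^3 - 9*n^2 + 8*n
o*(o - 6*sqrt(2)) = o^2 - 6*sqrt(2)*o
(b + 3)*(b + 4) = b^2 + 7*b + 12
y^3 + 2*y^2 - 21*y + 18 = (y - 3)*(y - 1)*(y + 6)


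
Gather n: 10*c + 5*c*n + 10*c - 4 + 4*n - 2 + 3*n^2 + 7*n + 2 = 20*c + 3*n^2 + n*(5*c + 11) - 4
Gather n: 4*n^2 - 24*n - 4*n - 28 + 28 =4*n^2 - 28*n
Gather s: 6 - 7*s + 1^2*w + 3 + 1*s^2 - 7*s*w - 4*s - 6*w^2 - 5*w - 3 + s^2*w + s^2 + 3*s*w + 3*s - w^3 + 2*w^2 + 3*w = s^2*(w + 2) + s*(-4*w - 8) - w^3 - 4*w^2 - w + 6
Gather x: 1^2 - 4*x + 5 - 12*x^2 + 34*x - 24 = -12*x^2 + 30*x - 18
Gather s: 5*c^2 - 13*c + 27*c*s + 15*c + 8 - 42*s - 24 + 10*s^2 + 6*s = 5*c^2 + 2*c + 10*s^2 + s*(27*c - 36) - 16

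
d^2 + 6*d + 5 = (d + 1)*(d + 5)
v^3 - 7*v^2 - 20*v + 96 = (v - 8)*(v - 3)*(v + 4)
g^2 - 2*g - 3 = (g - 3)*(g + 1)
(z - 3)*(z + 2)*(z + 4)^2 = z^4 + 7*z^3 + 2*z^2 - 64*z - 96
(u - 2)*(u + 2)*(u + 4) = u^3 + 4*u^2 - 4*u - 16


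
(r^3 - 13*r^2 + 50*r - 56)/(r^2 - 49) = (r^2 - 6*r + 8)/(r + 7)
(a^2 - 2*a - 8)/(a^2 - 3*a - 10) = (a - 4)/(a - 5)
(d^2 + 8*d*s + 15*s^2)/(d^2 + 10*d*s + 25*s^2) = (d + 3*s)/(d + 5*s)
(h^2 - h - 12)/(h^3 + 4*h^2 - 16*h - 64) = (h + 3)/(h^2 + 8*h + 16)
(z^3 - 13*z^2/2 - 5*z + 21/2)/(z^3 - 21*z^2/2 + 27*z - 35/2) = (2*z + 3)/(2*z - 5)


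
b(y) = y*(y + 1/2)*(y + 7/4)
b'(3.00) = 41.38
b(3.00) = 49.88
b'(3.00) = 41.38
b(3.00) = 49.88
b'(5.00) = 98.38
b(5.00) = 185.62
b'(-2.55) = 8.91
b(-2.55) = -4.18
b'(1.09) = 9.34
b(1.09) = 4.92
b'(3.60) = 55.96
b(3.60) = 78.97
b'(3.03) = 42.05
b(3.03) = 51.13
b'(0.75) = 5.94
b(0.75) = 2.34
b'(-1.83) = 2.69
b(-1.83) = -0.19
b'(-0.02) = 0.79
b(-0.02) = -0.02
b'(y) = y*(y + 1/2) + y*(y + 7/4) + (y + 1/2)*(y + 7/4)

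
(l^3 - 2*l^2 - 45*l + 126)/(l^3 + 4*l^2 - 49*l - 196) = (l^2 - 9*l + 18)/(l^2 - 3*l - 28)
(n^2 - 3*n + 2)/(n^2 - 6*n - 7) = (-n^2 + 3*n - 2)/(-n^2 + 6*n + 7)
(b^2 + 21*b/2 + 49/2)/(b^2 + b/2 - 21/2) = (b + 7)/(b - 3)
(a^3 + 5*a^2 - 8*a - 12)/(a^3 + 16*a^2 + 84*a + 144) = (a^2 - a - 2)/(a^2 + 10*a + 24)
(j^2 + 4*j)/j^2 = (j + 4)/j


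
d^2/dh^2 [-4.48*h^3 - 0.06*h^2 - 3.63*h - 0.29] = -26.88*h - 0.12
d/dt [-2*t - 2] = -2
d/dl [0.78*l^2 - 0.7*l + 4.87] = 1.56*l - 0.7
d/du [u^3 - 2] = 3*u^2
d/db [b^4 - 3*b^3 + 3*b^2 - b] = 4*b^3 - 9*b^2 + 6*b - 1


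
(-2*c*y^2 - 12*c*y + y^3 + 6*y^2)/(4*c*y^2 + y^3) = (-2*c*y - 12*c + y^2 + 6*y)/(y*(4*c + y))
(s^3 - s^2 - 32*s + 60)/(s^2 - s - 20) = (s^2 + 4*s - 12)/(s + 4)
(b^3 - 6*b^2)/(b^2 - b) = b*(b - 6)/(b - 1)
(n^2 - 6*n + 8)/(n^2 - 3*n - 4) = (n - 2)/(n + 1)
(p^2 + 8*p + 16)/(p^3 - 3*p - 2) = (p^2 + 8*p + 16)/(p^3 - 3*p - 2)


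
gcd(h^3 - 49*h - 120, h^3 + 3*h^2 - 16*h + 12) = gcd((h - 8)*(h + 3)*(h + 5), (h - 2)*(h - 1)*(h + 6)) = 1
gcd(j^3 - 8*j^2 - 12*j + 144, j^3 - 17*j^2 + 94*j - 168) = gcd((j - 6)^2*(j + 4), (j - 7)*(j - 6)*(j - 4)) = j - 6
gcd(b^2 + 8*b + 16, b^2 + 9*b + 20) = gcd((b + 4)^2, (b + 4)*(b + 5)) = b + 4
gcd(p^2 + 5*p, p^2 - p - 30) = p + 5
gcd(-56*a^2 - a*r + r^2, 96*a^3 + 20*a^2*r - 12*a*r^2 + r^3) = -8*a + r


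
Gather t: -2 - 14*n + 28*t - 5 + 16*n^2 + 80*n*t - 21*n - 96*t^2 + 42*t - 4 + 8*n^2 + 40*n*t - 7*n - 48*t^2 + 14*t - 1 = 24*n^2 - 42*n - 144*t^2 + t*(120*n + 84) - 12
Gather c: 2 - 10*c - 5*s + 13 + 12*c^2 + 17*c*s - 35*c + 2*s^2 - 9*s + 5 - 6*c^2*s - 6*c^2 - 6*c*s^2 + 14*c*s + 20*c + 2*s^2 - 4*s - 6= c^2*(6 - 6*s) + c*(-6*s^2 + 31*s - 25) + 4*s^2 - 18*s + 14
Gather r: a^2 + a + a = a^2 + 2*a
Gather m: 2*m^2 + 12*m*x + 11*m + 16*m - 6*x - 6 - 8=2*m^2 + m*(12*x + 27) - 6*x - 14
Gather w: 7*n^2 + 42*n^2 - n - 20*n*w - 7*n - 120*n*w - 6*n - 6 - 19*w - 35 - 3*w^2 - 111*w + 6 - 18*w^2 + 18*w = 49*n^2 - 14*n - 21*w^2 + w*(-140*n - 112) - 35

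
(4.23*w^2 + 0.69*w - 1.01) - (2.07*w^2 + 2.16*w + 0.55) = 2.16*w^2 - 1.47*w - 1.56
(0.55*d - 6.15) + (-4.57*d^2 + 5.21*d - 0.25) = -4.57*d^2 + 5.76*d - 6.4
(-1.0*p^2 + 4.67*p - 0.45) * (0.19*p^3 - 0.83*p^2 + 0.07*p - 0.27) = -0.19*p^5 + 1.7173*p^4 - 4.0316*p^3 + 0.9704*p^2 - 1.2924*p + 0.1215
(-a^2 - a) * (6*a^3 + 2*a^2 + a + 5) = -6*a^5 - 8*a^4 - 3*a^3 - 6*a^2 - 5*a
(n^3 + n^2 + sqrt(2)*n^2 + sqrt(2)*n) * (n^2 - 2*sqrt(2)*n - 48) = n^5 - sqrt(2)*n^4 + n^4 - 52*n^3 - sqrt(2)*n^3 - 48*sqrt(2)*n^2 - 52*n^2 - 48*sqrt(2)*n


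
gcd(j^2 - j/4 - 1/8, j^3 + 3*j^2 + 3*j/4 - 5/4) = j - 1/2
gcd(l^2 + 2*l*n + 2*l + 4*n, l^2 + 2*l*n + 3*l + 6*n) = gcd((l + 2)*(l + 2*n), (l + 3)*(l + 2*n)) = l + 2*n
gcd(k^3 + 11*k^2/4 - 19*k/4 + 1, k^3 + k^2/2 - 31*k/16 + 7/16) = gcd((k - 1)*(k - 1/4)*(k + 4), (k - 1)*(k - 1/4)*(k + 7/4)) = k^2 - 5*k/4 + 1/4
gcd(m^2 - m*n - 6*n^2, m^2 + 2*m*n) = m + 2*n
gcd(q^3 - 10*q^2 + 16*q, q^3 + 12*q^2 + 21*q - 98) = q - 2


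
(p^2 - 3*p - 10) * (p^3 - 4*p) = p^5 - 3*p^4 - 14*p^3 + 12*p^2 + 40*p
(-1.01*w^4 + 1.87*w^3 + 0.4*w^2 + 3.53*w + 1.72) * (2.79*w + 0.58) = -2.8179*w^5 + 4.6315*w^4 + 2.2006*w^3 + 10.0807*w^2 + 6.8462*w + 0.9976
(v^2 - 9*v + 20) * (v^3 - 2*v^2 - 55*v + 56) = v^5 - 11*v^4 - 17*v^3 + 511*v^2 - 1604*v + 1120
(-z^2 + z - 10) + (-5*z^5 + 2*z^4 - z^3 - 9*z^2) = -5*z^5 + 2*z^4 - z^3 - 10*z^2 + z - 10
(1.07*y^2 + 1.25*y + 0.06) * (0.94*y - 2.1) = 1.0058*y^3 - 1.072*y^2 - 2.5686*y - 0.126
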